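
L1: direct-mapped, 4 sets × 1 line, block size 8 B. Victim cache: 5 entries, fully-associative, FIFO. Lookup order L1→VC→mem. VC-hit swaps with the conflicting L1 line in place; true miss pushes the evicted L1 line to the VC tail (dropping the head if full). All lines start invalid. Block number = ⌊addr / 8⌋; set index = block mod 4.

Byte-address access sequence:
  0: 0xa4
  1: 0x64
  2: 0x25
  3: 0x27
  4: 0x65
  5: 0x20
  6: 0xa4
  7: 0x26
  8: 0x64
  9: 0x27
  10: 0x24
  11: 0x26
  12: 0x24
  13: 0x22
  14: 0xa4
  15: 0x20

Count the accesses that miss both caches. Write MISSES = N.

#0 0xa4→b20/s0 MISS; vc=[]
#1 0x64→b12/s0 MISS; vc=[20]
#2 0x25→b4/s0 MISS; vc=[20,12]
#3 0x27→b4/s0 L1-HIT; vc=[20,12]
#4 0x65→b12/s0 VC-HIT; vc=[20,4]
#5 0x20→b4/s0 VC-HIT; vc=[20,12]
#6 0xa4→b20/s0 VC-HIT; vc=[4,12]
#7 0x26→b4/s0 VC-HIT; vc=[20,12]
#8 0x64→b12/s0 VC-HIT; vc=[20,4]
#9 0x27→b4/s0 VC-HIT; vc=[20,12]
#10 0x24→b4/s0 L1-HIT; vc=[20,12]
#11 0x26→b4/s0 L1-HIT; vc=[20,12]
#12 0x24→b4/s0 L1-HIT; vc=[20,12]
#13 0x22→b4/s0 L1-HIT; vc=[20,12]
#14 0xa4→b20/s0 VC-HIT; vc=[4,12]
#15 0x20→b4/s0 VC-HIT; vc=[20,12]

MISSES = 3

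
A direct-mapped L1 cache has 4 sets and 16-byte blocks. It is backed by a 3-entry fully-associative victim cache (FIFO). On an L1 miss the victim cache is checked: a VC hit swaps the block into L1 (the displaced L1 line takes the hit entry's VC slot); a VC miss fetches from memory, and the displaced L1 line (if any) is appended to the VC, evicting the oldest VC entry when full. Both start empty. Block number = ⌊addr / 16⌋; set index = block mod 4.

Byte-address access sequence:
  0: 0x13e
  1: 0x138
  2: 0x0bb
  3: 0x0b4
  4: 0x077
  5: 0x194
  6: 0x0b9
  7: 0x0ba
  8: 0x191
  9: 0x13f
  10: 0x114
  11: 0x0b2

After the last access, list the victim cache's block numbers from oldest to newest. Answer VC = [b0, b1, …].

VC = [19, 7, 25]

0: 0x13e (blk 19, set 3) → MISS  vc=[]
1: 0x138 (blk 19, set 3) → L1-HIT  vc=[]
2: 0xbb (blk 11, set 3) → MISS  vc=[19]
3: 0xb4 (blk 11, set 3) → L1-HIT  vc=[19]
4: 0x77 (blk 7, set 3) → MISS  vc=[19, 11]
5: 0x194 (blk 25, set 1) → MISS  vc=[19, 11]
6: 0xb9 (blk 11, set 3) → VC-HIT  vc=[19, 7]
7: 0xba (blk 11, set 3) → L1-HIT  vc=[19, 7]
8: 0x191 (blk 25, set 1) → L1-HIT  vc=[19, 7]
9: 0x13f (blk 19, set 3) → VC-HIT  vc=[11, 7]
10: 0x114 (blk 17, set 1) → MISS  vc=[11, 7, 25]
11: 0xb2 (blk 11, set 3) → VC-HIT  vc=[19, 7, 25]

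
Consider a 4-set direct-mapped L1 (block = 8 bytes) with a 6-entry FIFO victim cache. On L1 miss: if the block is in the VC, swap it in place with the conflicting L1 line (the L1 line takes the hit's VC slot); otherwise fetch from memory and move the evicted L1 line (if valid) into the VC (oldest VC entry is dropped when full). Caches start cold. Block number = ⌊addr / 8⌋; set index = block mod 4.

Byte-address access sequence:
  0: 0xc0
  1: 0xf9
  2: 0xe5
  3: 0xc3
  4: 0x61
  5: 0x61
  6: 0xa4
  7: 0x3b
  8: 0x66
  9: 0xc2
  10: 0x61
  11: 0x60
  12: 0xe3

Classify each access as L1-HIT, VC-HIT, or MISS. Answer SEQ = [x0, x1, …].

0: 0xc0 (blk 24, set 0) → MISS  vc=[]
1: 0xf9 (blk 31, set 3) → MISS  vc=[]
2: 0xe5 (blk 28, set 0) → MISS  vc=[24]
3: 0xc3 (blk 24, set 0) → VC-HIT  vc=[28]
4: 0x61 (blk 12, set 0) → MISS  vc=[28, 24]
5: 0x61 (blk 12, set 0) → L1-HIT  vc=[28, 24]
6: 0xa4 (blk 20, set 0) → MISS  vc=[28, 24, 12]
7: 0x3b (blk 7, set 3) → MISS  vc=[28, 24, 12, 31]
8: 0x66 (blk 12, set 0) → VC-HIT  vc=[28, 24, 20, 31]
9: 0xc2 (blk 24, set 0) → VC-HIT  vc=[28, 12, 20, 31]
10: 0x61 (blk 12, set 0) → VC-HIT  vc=[28, 24, 20, 31]
11: 0x60 (blk 12, set 0) → L1-HIT  vc=[28, 24, 20, 31]
12: 0xe3 (blk 28, set 0) → VC-HIT  vc=[12, 24, 20, 31]

SEQ = [MISS, MISS, MISS, VC-HIT, MISS, L1-HIT, MISS, MISS, VC-HIT, VC-HIT, VC-HIT, L1-HIT, VC-HIT]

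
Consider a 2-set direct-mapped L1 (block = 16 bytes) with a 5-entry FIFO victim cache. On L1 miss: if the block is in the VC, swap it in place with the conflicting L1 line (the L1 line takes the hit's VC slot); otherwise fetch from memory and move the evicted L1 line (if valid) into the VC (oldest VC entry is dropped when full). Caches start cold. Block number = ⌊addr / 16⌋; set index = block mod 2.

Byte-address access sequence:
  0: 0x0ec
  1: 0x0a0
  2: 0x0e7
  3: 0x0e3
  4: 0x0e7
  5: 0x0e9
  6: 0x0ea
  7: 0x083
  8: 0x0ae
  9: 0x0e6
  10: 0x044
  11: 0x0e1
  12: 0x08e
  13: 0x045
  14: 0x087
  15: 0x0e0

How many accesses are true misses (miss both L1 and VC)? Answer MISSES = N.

MISSES = 4

0: 0xec (blk 14, set 0) → MISS  vc=[]
1: 0xa0 (blk 10, set 0) → MISS  vc=[14]
2: 0xe7 (blk 14, set 0) → VC-HIT  vc=[10]
3: 0xe3 (blk 14, set 0) → L1-HIT  vc=[10]
4: 0xe7 (blk 14, set 0) → L1-HIT  vc=[10]
5: 0xe9 (blk 14, set 0) → L1-HIT  vc=[10]
6: 0xea (blk 14, set 0) → L1-HIT  vc=[10]
7: 0x83 (blk 8, set 0) → MISS  vc=[10, 14]
8: 0xae (blk 10, set 0) → VC-HIT  vc=[8, 14]
9: 0xe6 (blk 14, set 0) → VC-HIT  vc=[8, 10]
10: 0x44 (blk 4, set 0) → MISS  vc=[8, 10, 14]
11: 0xe1 (blk 14, set 0) → VC-HIT  vc=[8, 10, 4]
12: 0x8e (blk 8, set 0) → VC-HIT  vc=[14, 10, 4]
13: 0x45 (blk 4, set 0) → VC-HIT  vc=[14, 10, 8]
14: 0x87 (blk 8, set 0) → VC-HIT  vc=[14, 10, 4]
15: 0xe0 (blk 14, set 0) → VC-HIT  vc=[8, 10, 4]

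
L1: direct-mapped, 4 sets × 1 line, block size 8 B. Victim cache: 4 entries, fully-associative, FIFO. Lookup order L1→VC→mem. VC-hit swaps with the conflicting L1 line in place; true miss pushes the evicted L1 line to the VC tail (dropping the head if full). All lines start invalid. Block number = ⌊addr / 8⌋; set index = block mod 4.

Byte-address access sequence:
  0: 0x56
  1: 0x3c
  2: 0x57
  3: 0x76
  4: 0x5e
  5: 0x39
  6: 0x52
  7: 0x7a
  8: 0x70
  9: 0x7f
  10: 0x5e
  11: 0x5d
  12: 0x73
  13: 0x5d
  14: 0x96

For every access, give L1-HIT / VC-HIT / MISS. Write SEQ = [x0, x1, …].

  [0] addr=0x56 blk=10 s=2: MISS | VC []
  [1] addr=0x3c blk=7 s=3: MISS | VC []
  [2] addr=0x57 blk=10 s=2: L1-HIT | VC []
  [3] addr=0x76 blk=14 s=2: MISS | VC [10]
  [4] addr=0x5e blk=11 s=3: MISS | VC [10, 7]
  [5] addr=0x39 blk=7 s=3: VC-HIT | VC [10, 11]
  [6] addr=0x52 blk=10 s=2: VC-HIT | VC [14, 11]
  [7] addr=0x7a blk=15 s=3: MISS | VC [14, 11, 7]
  [8] addr=0x70 blk=14 s=2: VC-HIT | VC [10, 11, 7]
  [9] addr=0x7f blk=15 s=3: L1-HIT | VC [10, 11, 7]
  [10] addr=0x5e blk=11 s=3: VC-HIT | VC [10, 15, 7]
  [11] addr=0x5d blk=11 s=3: L1-HIT | VC [10, 15, 7]
  [12] addr=0x73 blk=14 s=2: L1-HIT | VC [10, 15, 7]
  [13] addr=0x5d blk=11 s=3: L1-HIT | VC [10, 15, 7]
  [14] addr=0x96 blk=18 s=2: MISS | VC [10, 15, 7, 14]

SEQ = [MISS, MISS, L1-HIT, MISS, MISS, VC-HIT, VC-HIT, MISS, VC-HIT, L1-HIT, VC-HIT, L1-HIT, L1-HIT, L1-HIT, MISS]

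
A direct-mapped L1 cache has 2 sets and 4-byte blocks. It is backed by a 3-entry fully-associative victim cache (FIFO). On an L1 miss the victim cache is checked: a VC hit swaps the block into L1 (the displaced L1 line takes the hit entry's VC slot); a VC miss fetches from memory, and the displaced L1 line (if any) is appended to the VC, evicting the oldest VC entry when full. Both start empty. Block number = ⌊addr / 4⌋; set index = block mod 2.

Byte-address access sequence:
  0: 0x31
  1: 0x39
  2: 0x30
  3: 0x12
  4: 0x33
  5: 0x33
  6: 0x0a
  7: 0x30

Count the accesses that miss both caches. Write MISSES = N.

0: 0x31 (blk 12, set 0) → MISS  vc=[]
1: 0x39 (blk 14, set 0) → MISS  vc=[12]
2: 0x30 (blk 12, set 0) → VC-HIT  vc=[14]
3: 0x12 (blk 4, set 0) → MISS  vc=[14, 12]
4: 0x33 (blk 12, set 0) → VC-HIT  vc=[14, 4]
5: 0x33 (blk 12, set 0) → L1-HIT  vc=[14, 4]
6: 0xa (blk 2, set 0) → MISS  vc=[14, 4, 12]
7: 0x30 (blk 12, set 0) → VC-HIT  vc=[14, 4, 2]

MISSES = 4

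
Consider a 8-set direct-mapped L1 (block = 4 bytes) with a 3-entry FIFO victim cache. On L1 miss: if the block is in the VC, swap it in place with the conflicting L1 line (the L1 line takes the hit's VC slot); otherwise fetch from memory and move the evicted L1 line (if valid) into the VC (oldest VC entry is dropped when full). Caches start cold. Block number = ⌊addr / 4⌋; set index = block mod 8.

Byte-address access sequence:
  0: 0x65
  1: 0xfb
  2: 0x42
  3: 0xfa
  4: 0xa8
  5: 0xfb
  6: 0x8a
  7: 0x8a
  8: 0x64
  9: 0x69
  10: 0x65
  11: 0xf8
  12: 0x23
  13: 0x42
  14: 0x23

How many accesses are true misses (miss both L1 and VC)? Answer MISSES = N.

  [0] addr=0x65 blk=25 s=1: MISS | VC []
  [1] addr=0xfb blk=62 s=6: MISS | VC []
  [2] addr=0x42 blk=16 s=0: MISS | VC []
  [3] addr=0xfa blk=62 s=6: L1-HIT | VC []
  [4] addr=0xa8 blk=42 s=2: MISS | VC []
  [5] addr=0xfb blk=62 s=6: L1-HIT | VC []
  [6] addr=0x8a blk=34 s=2: MISS | VC [42]
  [7] addr=0x8a blk=34 s=2: L1-HIT | VC [42]
  [8] addr=0x64 blk=25 s=1: L1-HIT | VC [42]
  [9] addr=0x69 blk=26 s=2: MISS | VC [42, 34]
  [10] addr=0x65 blk=25 s=1: L1-HIT | VC [42, 34]
  [11] addr=0xf8 blk=62 s=6: L1-HIT | VC [42, 34]
  [12] addr=0x23 blk=8 s=0: MISS | VC [42, 34, 16]
  [13] addr=0x42 blk=16 s=0: VC-HIT | VC [42, 34, 8]
  [14] addr=0x23 blk=8 s=0: VC-HIT | VC [42, 34, 16]

MISSES = 7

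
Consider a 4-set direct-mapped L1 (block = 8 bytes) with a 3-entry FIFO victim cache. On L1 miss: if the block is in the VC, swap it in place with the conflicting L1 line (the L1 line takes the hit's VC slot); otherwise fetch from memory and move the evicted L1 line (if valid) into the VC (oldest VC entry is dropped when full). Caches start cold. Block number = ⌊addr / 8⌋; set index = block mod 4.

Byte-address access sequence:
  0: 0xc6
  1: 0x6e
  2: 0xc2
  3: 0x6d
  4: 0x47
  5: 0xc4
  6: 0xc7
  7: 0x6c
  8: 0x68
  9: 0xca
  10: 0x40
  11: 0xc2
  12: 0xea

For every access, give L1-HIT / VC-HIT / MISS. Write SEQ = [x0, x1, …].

SEQ = [MISS, MISS, L1-HIT, L1-HIT, MISS, VC-HIT, L1-HIT, L1-HIT, L1-HIT, MISS, VC-HIT, VC-HIT, MISS]

#0 0xc6→b24/s0 MISS; vc=[]
#1 0x6e→b13/s1 MISS; vc=[]
#2 0xc2→b24/s0 L1-HIT; vc=[]
#3 0x6d→b13/s1 L1-HIT; vc=[]
#4 0x47→b8/s0 MISS; vc=[24]
#5 0xc4→b24/s0 VC-HIT; vc=[8]
#6 0xc7→b24/s0 L1-HIT; vc=[8]
#7 0x6c→b13/s1 L1-HIT; vc=[8]
#8 0x68→b13/s1 L1-HIT; vc=[8]
#9 0xca→b25/s1 MISS; vc=[8,13]
#10 0x40→b8/s0 VC-HIT; vc=[24,13]
#11 0xc2→b24/s0 VC-HIT; vc=[8,13]
#12 0xea→b29/s1 MISS; vc=[8,13,25]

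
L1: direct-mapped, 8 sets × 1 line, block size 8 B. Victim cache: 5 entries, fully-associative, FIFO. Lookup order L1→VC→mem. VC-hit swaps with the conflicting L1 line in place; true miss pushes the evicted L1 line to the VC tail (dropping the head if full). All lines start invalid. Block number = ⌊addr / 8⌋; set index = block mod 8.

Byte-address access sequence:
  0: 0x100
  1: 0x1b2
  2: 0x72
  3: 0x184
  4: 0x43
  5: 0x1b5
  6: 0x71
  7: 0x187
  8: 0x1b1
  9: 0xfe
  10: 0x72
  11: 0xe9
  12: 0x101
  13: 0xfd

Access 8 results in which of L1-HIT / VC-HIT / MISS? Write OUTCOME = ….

OUTCOME = VC-HIT

  [0] addr=0x100 blk=32 s=0: MISS | VC []
  [1] addr=0x1b2 blk=54 s=6: MISS | VC []
  [2] addr=0x72 blk=14 s=6: MISS | VC [54]
  [3] addr=0x184 blk=48 s=0: MISS | VC [54, 32]
  [4] addr=0x43 blk=8 s=0: MISS | VC [54, 32, 48]
  [5] addr=0x1b5 blk=54 s=6: VC-HIT | VC [14, 32, 48]
  [6] addr=0x71 blk=14 s=6: VC-HIT | VC [54, 32, 48]
  [7] addr=0x187 blk=48 s=0: VC-HIT | VC [54, 32, 8]
  [8] addr=0x1b1 blk=54 s=6: VC-HIT | VC [14, 32, 8]
  [9] addr=0xfe blk=31 s=7: MISS | VC [14, 32, 8]
  [10] addr=0x72 blk=14 s=6: VC-HIT | VC [54, 32, 8]
  [11] addr=0xe9 blk=29 s=5: MISS | VC [54, 32, 8]
  [12] addr=0x101 blk=32 s=0: VC-HIT | VC [54, 48, 8]
  [13] addr=0xfd blk=31 s=7: L1-HIT | VC [54, 48, 8]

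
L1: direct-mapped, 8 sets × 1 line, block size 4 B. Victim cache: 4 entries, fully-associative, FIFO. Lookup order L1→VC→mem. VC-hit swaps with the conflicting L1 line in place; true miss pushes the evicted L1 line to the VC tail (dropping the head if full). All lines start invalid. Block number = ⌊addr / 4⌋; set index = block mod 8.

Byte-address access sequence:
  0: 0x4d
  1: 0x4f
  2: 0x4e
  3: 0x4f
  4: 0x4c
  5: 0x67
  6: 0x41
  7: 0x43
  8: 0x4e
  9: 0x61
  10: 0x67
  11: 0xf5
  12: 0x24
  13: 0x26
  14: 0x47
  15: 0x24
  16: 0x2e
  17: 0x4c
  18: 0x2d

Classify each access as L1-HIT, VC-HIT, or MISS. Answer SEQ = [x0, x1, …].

  [0] addr=0x4d blk=19 s=3: MISS | VC []
  [1] addr=0x4f blk=19 s=3: L1-HIT | VC []
  [2] addr=0x4e blk=19 s=3: L1-HIT | VC []
  [3] addr=0x4f blk=19 s=3: L1-HIT | VC []
  [4] addr=0x4c blk=19 s=3: L1-HIT | VC []
  [5] addr=0x67 blk=25 s=1: MISS | VC []
  [6] addr=0x41 blk=16 s=0: MISS | VC []
  [7] addr=0x43 blk=16 s=0: L1-HIT | VC []
  [8] addr=0x4e blk=19 s=3: L1-HIT | VC []
  [9] addr=0x61 blk=24 s=0: MISS | VC [16]
  [10] addr=0x67 blk=25 s=1: L1-HIT | VC [16]
  [11] addr=0xf5 blk=61 s=5: MISS | VC [16]
  [12] addr=0x24 blk=9 s=1: MISS | VC [16, 25]
  [13] addr=0x26 blk=9 s=1: L1-HIT | VC [16, 25]
  [14] addr=0x47 blk=17 s=1: MISS | VC [16, 25, 9]
  [15] addr=0x24 blk=9 s=1: VC-HIT | VC [16, 25, 17]
  [16] addr=0x2e blk=11 s=3: MISS | VC [16, 25, 17, 19]
  [17] addr=0x4c blk=19 s=3: VC-HIT | VC [16, 25, 17, 11]
  [18] addr=0x2d blk=11 s=3: VC-HIT | VC [16, 25, 17, 19]

SEQ = [MISS, L1-HIT, L1-HIT, L1-HIT, L1-HIT, MISS, MISS, L1-HIT, L1-HIT, MISS, L1-HIT, MISS, MISS, L1-HIT, MISS, VC-HIT, MISS, VC-HIT, VC-HIT]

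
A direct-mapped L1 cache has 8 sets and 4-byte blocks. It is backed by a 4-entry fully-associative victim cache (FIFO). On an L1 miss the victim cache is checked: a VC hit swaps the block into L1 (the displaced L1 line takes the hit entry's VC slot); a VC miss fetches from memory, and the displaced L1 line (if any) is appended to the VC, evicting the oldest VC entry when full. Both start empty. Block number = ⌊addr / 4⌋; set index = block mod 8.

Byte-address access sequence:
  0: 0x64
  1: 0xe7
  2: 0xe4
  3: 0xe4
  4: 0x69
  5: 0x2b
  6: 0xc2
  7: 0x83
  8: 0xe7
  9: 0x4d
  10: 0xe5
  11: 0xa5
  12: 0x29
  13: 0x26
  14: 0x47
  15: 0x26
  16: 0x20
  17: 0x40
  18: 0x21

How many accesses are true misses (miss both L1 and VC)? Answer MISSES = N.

MISSES = 12

#0 0x64→b25/s1 MISS; vc=[]
#1 0xe7→b57/s1 MISS; vc=[25]
#2 0xe4→b57/s1 L1-HIT; vc=[25]
#3 0xe4→b57/s1 L1-HIT; vc=[25]
#4 0x69→b26/s2 MISS; vc=[25]
#5 0x2b→b10/s2 MISS; vc=[25,26]
#6 0xc2→b48/s0 MISS; vc=[25,26]
#7 0x83→b32/s0 MISS; vc=[25,26,48]
#8 0xe7→b57/s1 L1-HIT; vc=[25,26,48]
#9 0x4d→b19/s3 MISS; vc=[25,26,48]
#10 0xe5→b57/s1 L1-HIT; vc=[25,26,48]
#11 0xa5→b41/s1 MISS; vc=[25,26,48,57]
#12 0x29→b10/s2 L1-HIT; vc=[25,26,48,57]
#13 0x26→b9/s1 MISS; vc=[26,48,57,41]
#14 0x47→b17/s1 MISS; vc=[48,57,41,9]
#15 0x26→b9/s1 VC-HIT; vc=[48,57,41,17]
#16 0x20→b8/s0 MISS; vc=[57,41,17,32]
#17 0x40→b16/s0 MISS; vc=[41,17,32,8]
#18 0x21→b8/s0 VC-HIT; vc=[41,17,32,16]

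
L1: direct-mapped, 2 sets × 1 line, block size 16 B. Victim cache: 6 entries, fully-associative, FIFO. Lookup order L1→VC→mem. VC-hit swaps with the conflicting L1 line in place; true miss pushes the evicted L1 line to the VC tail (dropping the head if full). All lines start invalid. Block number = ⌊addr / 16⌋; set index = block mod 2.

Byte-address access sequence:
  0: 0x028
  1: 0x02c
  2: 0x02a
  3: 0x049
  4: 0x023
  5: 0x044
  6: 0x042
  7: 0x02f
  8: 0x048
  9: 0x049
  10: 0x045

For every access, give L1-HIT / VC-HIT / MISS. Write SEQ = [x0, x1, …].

SEQ = [MISS, L1-HIT, L1-HIT, MISS, VC-HIT, VC-HIT, L1-HIT, VC-HIT, VC-HIT, L1-HIT, L1-HIT]

0: 0x28 (blk 2, set 0) → MISS  vc=[]
1: 0x2c (blk 2, set 0) → L1-HIT  vc=[]
2: 0x2a (blk 2, set 0) → L1-HIT  vc=[]
3: 0x49 (blk 4, set 0) → MISS  vc=[2]
4: 0x23 (blk 2, set 0) → VC-HIT  vc=[4]
5: 0x44 (blk 4, set 0) → VC-HIT  vc=[2]
6: 0x42 (blk 4, set 0) → L1-HIT  vc=[2]
7: 0x2f (blk 2, set 0) → VC-HIT  vc=[4]
8: 0x48 (blk 4, set 0) → VC-HIT  vc=[2]
9: 0x49 (blk 4, set 0) → L1-HIT  vc=[2]
10: 0x45 (blk 4, set 0) → L1-HIT  vc=[2]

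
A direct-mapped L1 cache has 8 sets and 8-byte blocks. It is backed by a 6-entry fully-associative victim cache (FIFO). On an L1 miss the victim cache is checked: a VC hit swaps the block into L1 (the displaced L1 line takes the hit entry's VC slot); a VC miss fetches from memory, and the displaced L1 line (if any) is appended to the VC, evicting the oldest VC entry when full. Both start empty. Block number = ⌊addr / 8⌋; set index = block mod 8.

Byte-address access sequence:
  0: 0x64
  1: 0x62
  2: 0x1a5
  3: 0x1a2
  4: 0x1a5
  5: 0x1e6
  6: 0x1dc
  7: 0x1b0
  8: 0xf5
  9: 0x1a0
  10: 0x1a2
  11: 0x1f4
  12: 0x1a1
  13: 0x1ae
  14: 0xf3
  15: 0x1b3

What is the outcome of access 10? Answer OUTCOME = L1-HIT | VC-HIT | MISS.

OUTCOME = L1-HIT

0: 0x64 (blk 12, set 4) → MISS  vc=[]
1: 0x62 (blk 12, set 4) → L1-HIT  vc=[]
2: 0x1a5 (blk 52, set 4) → MISS  vc=[12]
3: 0x1a2 (blk 52, set 4) → L1-HIT  vc=[12]
4: 0x1a5 (blk 52, set 4) → L1-HIT  vc=[12]
5: 0x1e6 (blk 60, set 4) → MISS  vc=[12, 52]
6: 0x1dc (blk 59, set 3) → MISS  vc=[12, 52]
7: 0x1b0 (blk 54, set 6) → MISS  vc=[12, 52]
8: 0xf5 (blk 30, set 6) → MISS  vc=[12, 52, 54]
9: 0x1a0 (blk 52, set 4) → VC-HIT  vc=[12, 60, 54]
10: 0x1a2 (blk 52, set 4) → L1-HIT  vc=[12, 60, 54]
11: 0x1f4 (blk 62, set 6) → MISS  vc=[12, 60, 54, 30]
12: 0x1a1 (blk 52, set 4) → L1-HIT  vc=[12, 60, 54, 30]
13: 0x1ae (blk 53, set 5) → MISS  vc=[12, 60, 54, 30]
14: 0xf3 (blk 30, set 6) → VC-HIT  vc=[12, 60, 54, 62]
15: 0x1b3 (blk 54, set 6) → VC-HIT  vc=[12, 60, 30, 62]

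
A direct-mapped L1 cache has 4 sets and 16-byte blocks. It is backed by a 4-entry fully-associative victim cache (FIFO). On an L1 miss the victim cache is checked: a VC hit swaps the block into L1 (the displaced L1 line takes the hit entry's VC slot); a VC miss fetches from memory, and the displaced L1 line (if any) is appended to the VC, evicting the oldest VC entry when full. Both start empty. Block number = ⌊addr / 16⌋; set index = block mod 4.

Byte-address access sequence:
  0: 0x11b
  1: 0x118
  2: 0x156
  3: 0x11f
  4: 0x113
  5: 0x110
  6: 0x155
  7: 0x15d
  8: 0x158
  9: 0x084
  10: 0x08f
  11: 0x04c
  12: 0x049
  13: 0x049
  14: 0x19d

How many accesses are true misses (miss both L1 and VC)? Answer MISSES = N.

MISSES = 5

0: 0x11b (blk 17, set 1) → MISS  vc=[]
1: 0x118 (blk 17, set 1) → L1-HIT  vc=[]
2: 0x156 (blk 21, set 1) → MISS  vc=[17]
3: 0x11f (blk 17, set 1) → VC-HIT  vc=[21]
4: 0x113 (blk 17, set 1) → L1-HIT  vc=[21]
5: 0x110 (blk 17, set 1) → L1-HIT  vc=[21]
6: 0x155 (blk 21, set 1) → VC-HIT  vc=[17]
7: 0x15d (blk 21, set 1) → L1-HIT  vc=[17]
8: 0x158 (blk 21, set 1) → L1-HIT  vc=[17]
9: 0x84 (blk 8, set 0) → MISS  vc=[17]
10: 0x8f (blk 8, set 0) → L1-HIT  vc=[17]
11: 0x4c (blk 4, set 0) → MISS  vc=[17, 8]
12: 0x49 (blk 4, set 0) → L1-HIT  vc=[17, 8]
13: 0x49 (blk 4, set 0) → L1-HIT  vc=[17, 8]
14: 0x19d (blk 25, set 1) → MISS  vc=[17, 8, 21]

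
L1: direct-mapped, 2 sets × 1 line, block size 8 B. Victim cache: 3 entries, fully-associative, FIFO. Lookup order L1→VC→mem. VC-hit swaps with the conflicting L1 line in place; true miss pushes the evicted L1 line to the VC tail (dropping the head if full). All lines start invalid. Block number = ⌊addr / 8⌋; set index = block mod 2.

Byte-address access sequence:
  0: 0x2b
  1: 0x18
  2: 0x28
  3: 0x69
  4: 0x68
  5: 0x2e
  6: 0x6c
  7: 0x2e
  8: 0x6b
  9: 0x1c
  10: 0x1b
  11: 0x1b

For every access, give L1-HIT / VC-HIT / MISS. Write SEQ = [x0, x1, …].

0: 0x2b (blk 5, set 1) → MISS  vc=[]
1: 0x18 (blk 3, set 1) → MISS  vc=[5]
2: 0x28 (blk 5, set 1) → VC-HIT  vc=[3]
3: 0x69 (blk 13, set 1) → MISS  vc=[3, 5]
4: 0x68 (blk 13, set 1) → L1-HIT  vc=[3, 5]
5: 0x2e (blk 5, set 1) → VC-HIT  vc=[3, 13]
6: 0x6c (blk 13, set 1) → VC-HIT  vc=[3, 5]
7: 0x2e (blk 5, set 1) → VC-HIT  vc=[3, 13]
8: 0x6b (blk 13, set 1) → VC-HIT  vc=[3, 5]
9: 0x1c (blk 3, set 1) → VC-HIT  vc=[13, 5]
10: 0x1b (blk 3, set 1) → L1-HIT  vc=[13, 5]
11: 0x1b (blk 3, set 1) → L1-HIT  vc=[13, 5]

SEQ = [MISS, MISS, VC-HIT, MISS, L1-HIT, VC-HIT, VC-HIT, VC-HIT, VC-HIT, VC-HIT, L1-HIT, L1-HIT]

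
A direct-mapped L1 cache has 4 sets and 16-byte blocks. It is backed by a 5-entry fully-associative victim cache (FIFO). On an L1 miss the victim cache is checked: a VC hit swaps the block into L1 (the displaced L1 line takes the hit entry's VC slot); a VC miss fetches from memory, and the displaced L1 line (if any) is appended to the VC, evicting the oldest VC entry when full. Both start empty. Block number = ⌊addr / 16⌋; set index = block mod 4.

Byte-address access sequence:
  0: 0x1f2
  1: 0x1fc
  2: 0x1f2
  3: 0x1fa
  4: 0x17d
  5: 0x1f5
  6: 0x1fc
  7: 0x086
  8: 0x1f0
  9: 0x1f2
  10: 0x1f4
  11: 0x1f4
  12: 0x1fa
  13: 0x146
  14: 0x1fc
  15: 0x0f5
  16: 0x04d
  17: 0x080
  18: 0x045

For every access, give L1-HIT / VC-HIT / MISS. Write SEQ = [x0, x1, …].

SEQ = [MISS, L1-HIT, L1-HIT, L1-HIT, MISS, VC-HIT, L1-HIT, MISS, L1-HIT, L1-HIT, L1-HIT, L1-HIT, L1-HIT, MISS, L1-HIT, MISS, MISS, VC-HIT, VC-HIT]

0: 0x1f2 (blk 31, set 3) → MISS  vc=[]
1: 0x1fc (blk 31, set 3) → L1-HIT  vc=[]
2: 0x1f2 (blk 31, set 3) → L1-HIT  vc=[]
3: 0x1fa (blk 31, set 3) → L1-HIT  vc=[]
4: 0x17d (blk 23, set 3) → MISS  vc=[31]
5: 0x1f5 (blk 31, set 3) → VC-HIT  vc=[23]
6: 0x1fc (blk 31, set 3) → L1-HIT  vc=[23]
7: 0x86 (blk 8, set 0) → MISS  vc=[23]
8: 0x1f0 (blk 31, set 3) → L1-HIT  vc=[23]
9: 0x1f2 (blk 31, set 3) → L1-HIT  vc=[23]
10: 0x1f4 (blk 31, set 3) → L1-HIT  vc=[23]
11: 0x1f4 (blk 31, set 3) → L1-HIT  vc=[23]
12: 0x1fa (blk 31, set 3) → L1-HIT  vc=[23]
13: 0x146 (blk 20, set 0) → MISS  vc=[23, 8]
14: 0x1fc (blk 31, set 3) → L1-HIT  vc=[23, 8]
15: 0xf5 (blk 15, set 3) → MISS  vc=[23, 8, 31]
16: 0x4d (blk 4, set 0) → MISS  vc=[23, 8, 31, 20]
17: 0x80 (blk 8, set 0) → VC-HIT  vc=[23, 4, 31, 20]
18: 0x45 (blk 4, set 0) → VC-HIT  vc=[23, 8, 31, 20]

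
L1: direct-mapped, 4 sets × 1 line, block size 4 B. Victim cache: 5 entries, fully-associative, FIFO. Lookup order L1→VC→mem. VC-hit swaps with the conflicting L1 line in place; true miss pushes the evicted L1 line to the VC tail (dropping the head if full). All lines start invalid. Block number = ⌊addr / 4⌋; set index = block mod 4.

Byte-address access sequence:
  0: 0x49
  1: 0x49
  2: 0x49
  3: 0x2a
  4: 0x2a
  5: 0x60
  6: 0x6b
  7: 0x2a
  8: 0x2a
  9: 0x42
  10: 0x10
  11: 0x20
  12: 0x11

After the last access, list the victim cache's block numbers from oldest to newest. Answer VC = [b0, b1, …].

VC = [18, 26, 24, 16, 8]

  [0] addr=0x49 blk=18 s=2: MISS | VC []
  [1] addr=0x49 blk=18 s=2: L1-HIT | VC []
  [2] addr=0x49 blk=18 s=2: L1-HIT | VC []
  [3] addr=0x2a blk=10 s=2: MISS | VC [18]
  [4] addr=0x2a blk=10 s=2: L1-HIT | VC [18]
  [5] addr=0x60 blk=24 s=0: MISS | VC [18]
  [6] addr=0x6b blk=26 s=2: MISS | VC [18, 10]
  [7] addr=0x2a blk=10 s=2: VC-HIT | VC [18, 26]
  [8] addr=0x2a blk=10 s=2: L1-HIT | VC [18, 26]
  [9] addr=0x42 blk=16 s=0: MISS | VC [18, 26, 24]
  [10] addr=0x10 blk=4 s=0: MISS | VC [18, 26, 24, 16]
  [11] addr=0x20 blk=8 s=0: MISS | VC [18, 26, 24, 16, 4]
  [12] addr=0x11 blk=4 s=0: VC-HIT | VC [18, 26, 24, 16, 8]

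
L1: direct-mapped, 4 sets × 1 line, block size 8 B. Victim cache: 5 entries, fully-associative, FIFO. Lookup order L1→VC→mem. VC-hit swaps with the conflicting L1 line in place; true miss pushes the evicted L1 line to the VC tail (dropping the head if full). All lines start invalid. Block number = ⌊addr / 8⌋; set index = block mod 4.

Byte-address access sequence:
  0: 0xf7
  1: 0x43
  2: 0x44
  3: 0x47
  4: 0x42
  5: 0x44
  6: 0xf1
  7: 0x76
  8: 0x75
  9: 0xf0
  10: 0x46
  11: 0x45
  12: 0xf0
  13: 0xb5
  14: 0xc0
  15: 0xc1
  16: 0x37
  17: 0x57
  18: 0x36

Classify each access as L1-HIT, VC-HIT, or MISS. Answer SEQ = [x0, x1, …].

SEQ = [MISS, MISS, L1-HIT, L1-HIT, L1-HIT, L1-HIT, L1-HIT, MISS, L1-HIT, VC-HIT, L1-HIT, L1-HIT, L1-HIT, MISS, MISS, L1-HIT, MISS, MISS, VC-HIT]

0: 0xf7 (blk 30, set 2) → MISS  vc=[]
1: 0x43 (blk 8, set 0) → MISS  vc=[]
2: 0x44 (blk 8, set 0) → L1-HIT  vc=[]
3: 0x47 (blk 8, set 0) → L1-HIT  vc=[]
4: 0x42 (blk 8, set 0) → L1-HIT  vc=[]
5: 0x44 (blk 8, set 0) → L1-HIT  vc=[]
6: 0xf1 (blk 30, set 2) → L1-HIT  vc=[]
7: 0x76 (blk 14, set 2) → MISS  vc=[30]
8: 0x75 (blk 14, set 2) → L1-HIT  vc=[30]
9: 0xf0 (blk 30, set 2) → VC-HIT  vc=[14]
10: 0x46 (blk 8, set 0) → L1-HIT  vc=[14]
11: 0x45 (blk 8, set 0) → L1-HIT  vc=[14]
12: 0xf0 (blk 30, set 2) → L1-HIT  vc=[14]
13: 0xb5 (blk 22, set 2) → MISS  vc=[14, 30]
14: 0xc0 (blk 24, set 0) → MISS  vc=[14, 30, 8]
15: 0xc1 (blk 24, set 0) → L1-HIT  vc=[14, 30, 8]
16: 0x37 (blk 6, set 2) → MISS  vc=[14, 30, 8, 22]
17: 0x57 (blk 10, set 2) → MISS  vc=[14, 30, 8, 22, 6]
18: 0x36 (blk 6, set 2) → VC-HIT  vc=[14, 30, 8, 22, 10]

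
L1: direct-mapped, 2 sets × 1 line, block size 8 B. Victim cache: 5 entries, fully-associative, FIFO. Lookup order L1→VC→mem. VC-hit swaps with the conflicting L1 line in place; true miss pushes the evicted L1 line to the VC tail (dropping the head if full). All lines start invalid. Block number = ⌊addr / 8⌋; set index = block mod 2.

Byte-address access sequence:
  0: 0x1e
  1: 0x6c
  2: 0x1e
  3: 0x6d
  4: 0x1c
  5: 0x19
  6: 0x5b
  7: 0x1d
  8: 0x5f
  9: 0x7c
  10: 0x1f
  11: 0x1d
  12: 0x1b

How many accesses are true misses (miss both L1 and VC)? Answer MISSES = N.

0: 0x1e (blk 3, set 1) → MISS  vc=[]
1: 0x6c (blk 13, set 1) → MISS  vc=[3]
2: 0x1e (blk 3, set 1) → VC-HIT  vc=[13]
3: 0x6d (blk 13, set 1) → VC-HIT  vc=[3]
4: 0x1c (blk 3, set 1) → VC-HIT  vc=[13]
5: 0x19 (blk 3, set 1) → L1-HIT  vc=[13]
6: 0x5b (blk 11, set 1) → MISS  vc=[13, 3]
7: 0x1d (blk 3, set 1) → VC-HIT  vc=[13, 11]
8: 0x5f (blk 11, set 1) → VC-HIT  vc=[13, 3]
9: 0x7c (blk 15, set 1) → MISS  vc=[13, 3, 11]
10: 0x1f (blk 3, set 1) → VC-HIT  vc=[13, 15, 11]
11: 0x1d (blk 3, set 1) → L1-HIT  vc=[13, 15, 11]
12: 0x1b (blk 3, set 1) → L1-HIT  vc=[13, 15, 11]

MISSES = 4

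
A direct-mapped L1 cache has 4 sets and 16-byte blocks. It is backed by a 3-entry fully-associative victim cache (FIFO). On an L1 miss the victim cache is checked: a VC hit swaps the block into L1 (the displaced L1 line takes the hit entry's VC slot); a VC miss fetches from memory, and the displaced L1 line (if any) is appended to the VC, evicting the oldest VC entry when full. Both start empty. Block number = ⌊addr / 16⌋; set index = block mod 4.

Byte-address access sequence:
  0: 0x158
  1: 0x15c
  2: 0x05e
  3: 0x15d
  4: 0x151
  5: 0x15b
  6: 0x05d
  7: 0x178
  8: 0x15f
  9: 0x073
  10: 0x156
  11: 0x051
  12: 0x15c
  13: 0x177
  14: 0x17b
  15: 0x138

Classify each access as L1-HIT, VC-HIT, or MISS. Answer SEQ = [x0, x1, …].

0: 0x158 (blk 21, set 1) → MISS  vc=[]
1: 0x15c (blk 21, set 1) → L1-HIT  vc=[]
2: 0x5e (blk 5, set 1) → MISS  vc=[21]
3: 0x15d (blk 21, set 1) → VC-HIT  vc=[5]
4: 0x151 (blk 21, set 1) → L1-HIT  vc=[5]
5: 0x15b (blk 21, set 1) → L1-HIT  vc=[5]
6: 0x5d (blk 5, set 1) → VC-HIT  vc=[21]
7: 0x178 (blk 23, set 3) → MISS  vc=[21]
8: 0x15f (blk 21, set 1) → VC-HIT  vc=[5]
9: 0x73 (blk 7, set 3) → MISS  vc=[5, 23]
10: 0x156 (blk 21, set 1) → L1-HIT  vc=[5, 23]
11: 0x51 (blk 5, set 1) → VC-HIT  vc=[21, 23]
12: 0x15c (blk 21, set 1) → VC-HIT  vc=[5, 23]
13: 0x177 (blk 23, set 3) → VC-HIT  vc=[5, 7]
14: 0x17b (blk 23, set 3) → L1-HIT  vc=[5, 7]
15: 0x138 (blk 19, set 3) → MISS  vc=[5, 7, 23]

SEQ = [MISS, L1-HIT, MISS, VC-HIT, L1-HIT, L1-HIT, VC-HIT, MISS, VC-HIT, MISS, L1-HIT, VC-HIT, VC-HIT, VC-HIT, L1-HIT, MISS]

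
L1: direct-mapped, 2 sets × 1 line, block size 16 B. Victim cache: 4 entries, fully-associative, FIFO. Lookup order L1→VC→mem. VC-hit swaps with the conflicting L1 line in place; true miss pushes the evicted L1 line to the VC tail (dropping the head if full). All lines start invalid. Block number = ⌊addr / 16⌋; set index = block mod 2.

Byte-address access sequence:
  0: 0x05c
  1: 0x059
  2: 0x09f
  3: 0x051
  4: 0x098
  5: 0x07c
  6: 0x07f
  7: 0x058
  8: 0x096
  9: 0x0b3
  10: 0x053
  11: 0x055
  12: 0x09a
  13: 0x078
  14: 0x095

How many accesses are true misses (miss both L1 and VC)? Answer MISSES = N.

#0 0x5c→b5/s1 MISS; vc=[]
#1 0x59→b5/s1 L1-HIT; vc=[]
#2 0x9f→b9/s1 MISS; vc=[5]
#3 0x51→b5/s1 VC-HIT; vc=[9]
#4 0x98→b9/s1 VC-HIT; vc=[5]
#5 0x7c→b7/s1 MISS; vc=[5,9]
#6 0x7f→b7/s1 L1-HIT; vc=[5,9]
#7 0x58→b5/s1 VC-HIT; vc=[7,9]
#8 0x96→b9/s1 VC-HIT; vc=[7,5]
#9 0xb3→b11/s1 MISS; vc=[7,5,9]
#10 0x53→b5/s1 VC-HIT; vc=[7,11,9]
#11 0x55→b5/s1 L1-HIT; vc=[7,11,9]
#12 0x9a→b9/s1 VC-HIT; vc=[7,11,5]
#13 0x78→b7/s1 VC-HIT; vc=[9,11,5]
#14 0x95→b9/s1 VC-HIT; vc=[7,11,5]

MISSES = 4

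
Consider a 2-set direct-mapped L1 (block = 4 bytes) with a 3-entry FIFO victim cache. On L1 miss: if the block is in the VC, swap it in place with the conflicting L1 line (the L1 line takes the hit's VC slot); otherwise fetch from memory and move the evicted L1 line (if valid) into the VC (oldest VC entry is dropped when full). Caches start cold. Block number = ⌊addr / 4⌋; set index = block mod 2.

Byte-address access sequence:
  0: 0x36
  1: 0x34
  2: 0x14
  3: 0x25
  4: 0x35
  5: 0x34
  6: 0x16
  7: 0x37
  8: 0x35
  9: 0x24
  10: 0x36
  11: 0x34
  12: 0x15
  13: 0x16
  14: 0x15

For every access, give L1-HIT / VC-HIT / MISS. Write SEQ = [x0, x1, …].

SEQ = [MISS, L1-HIT, MISS, MISS, VC-HIT, L1-HIT, VC-HIT, VC-HIT, L1-HIT, VC-HIT, VC-HIT, L1-HIT, VC-HIT, L1-HIT, L1-HIT]

#0 0x36→b13/s1 MISS; vc=[]
#1 0x34→b13/s1 L1-HIT; vc=[]
#2 0x14→b5/s1 MISS; vc=[13]
#3 0x25→b9/s1 MISS; vc=[13,5]
#4 0x35→b13/s1 VC-HIT; vc=[9,5]
#5 0x34→b13/s1 L1-HIT; vc=[9,5]
#6 0x16→b5/s1 VC-HIT; vc=[9,13]
#7 0x37→b13/s1 VC-HIT; vc=[9,5]
#8 0x35→b13/s1 L1-HIT; vc=[9,5]
#9 0x24→b9/s1 VC-HIT; vc=[13,5]
#10 0x36→b13/s1 VC-HIT; vc=[9,5]
#11 0x34→b13/s1 L1-HIT; vc=[9,5]
#12 0x15→b5/s1 VC-HIT; vc=[9,13]
#13 0x16→b5/s1 L1-HIT; vc=[9,13]
#14 0x15→b5/s1 L1-HIT; vc=[9,13]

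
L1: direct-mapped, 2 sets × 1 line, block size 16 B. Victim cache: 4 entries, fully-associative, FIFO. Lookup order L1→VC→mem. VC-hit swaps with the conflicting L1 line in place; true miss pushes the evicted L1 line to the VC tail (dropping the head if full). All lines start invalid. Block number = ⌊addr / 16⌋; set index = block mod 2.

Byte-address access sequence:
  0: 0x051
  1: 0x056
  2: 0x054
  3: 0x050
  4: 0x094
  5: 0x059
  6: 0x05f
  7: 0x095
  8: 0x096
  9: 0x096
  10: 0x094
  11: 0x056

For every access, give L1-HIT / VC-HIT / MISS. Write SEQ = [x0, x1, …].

  [0] addr=0x51 blk=5 s=1: MISS | VC []
  [1] addr=0x56 blk=5 s=1: L1-HIT | VC []
  [2] addr=0x54 blk=5 s=1: L1-HIT | VC []
  [3] addr=0x50 blk=5 s=1: L1-HIT | VC []
  [4] addr=0x94 blk=9 s=1: MISS | VC [5]
  [5] addr=0x59 blk=5 s=1: VC-HIT | VC [9]
  [6] addr=0x5f blk=5 s=1: L1-HIT | VC [9]
  [7] addr=0x95 blk=9 s=1: VC-HIT | VC [5]
  [8] addr=0x96 blk=9 s=1: L1-HIT | VC [5]
  [9] addr=0x96 blk=9 s=1: L1-HIT | VC [5]
  [10] addr=0x94 blk=9 s=1: L1-HIT | VC [5]
  [11] addr=0x56 blk=5 s=1: VC-HIT | VC [9]

SEQ = [MISS, L1-HIT, L1-HIT, L1-HIT, MISS, VC-HIT, L1-HIT, VC-HIT, L1-HIT, L1-HIT, L1-HIT, VC-HIT]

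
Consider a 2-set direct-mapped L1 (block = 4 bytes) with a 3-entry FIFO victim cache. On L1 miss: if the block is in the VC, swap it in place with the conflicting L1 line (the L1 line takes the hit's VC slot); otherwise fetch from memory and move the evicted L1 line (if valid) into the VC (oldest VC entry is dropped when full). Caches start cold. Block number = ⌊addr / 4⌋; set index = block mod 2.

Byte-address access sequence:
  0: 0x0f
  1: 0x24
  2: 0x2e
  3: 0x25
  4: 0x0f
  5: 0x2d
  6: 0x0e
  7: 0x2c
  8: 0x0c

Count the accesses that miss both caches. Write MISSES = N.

MISSES = 3

0: 0xf (blk 3, set 1) → MISS  vc=[]
1: 0x24 (blk 9, set 1) → MISS  vc=[3]
2: 0x2e (blk 11, set 1) → MISS  vc=[3, 9]
3: 0x25 (blk 9, set 1) → VC-HIT  vc=[3, 11]
4: 0xf (blk 3, set 1) → VC-HIT  vc=[9, 11]
5: 0x2d (blk 11, set 1) → VC-HIT  vc=[9, 3]
6: 0xe (blk 3, set 1) → VC-HIT  vc=[9, 11]
7: 0x2c (blk 11, set 1) → VC-HIT  vc=[9, 3]
8: 0xc (blk 3, set 1) → VC-HIT  vc=[9, 11]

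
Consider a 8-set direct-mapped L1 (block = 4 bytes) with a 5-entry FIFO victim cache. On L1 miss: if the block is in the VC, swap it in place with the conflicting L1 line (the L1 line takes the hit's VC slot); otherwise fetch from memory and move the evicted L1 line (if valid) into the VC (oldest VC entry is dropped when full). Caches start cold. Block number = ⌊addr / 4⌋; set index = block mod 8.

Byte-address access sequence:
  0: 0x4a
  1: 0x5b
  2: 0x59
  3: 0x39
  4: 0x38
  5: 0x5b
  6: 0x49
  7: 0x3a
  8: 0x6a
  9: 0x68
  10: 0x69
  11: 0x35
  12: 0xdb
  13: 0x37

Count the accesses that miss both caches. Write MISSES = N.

#0 0x4a→b18/s2 MISS; vc=[]
#1 0x5b→b22/s6 MISS; vc=[]
#2 0x59→b22/s6 L1-HIT; vc=[]
#3 0x39→b14/s6 MISS; vc=[22]
#4 0x38→b14/s6 L1-HIT; vc=[22]
#5 0x5b→b22/s6 VC-HIT; vc=[14]
#6 0x49→b18/s2 L1-HIT; vc=[14]
#7 0x3a→b14/s6 VC-HIT; vc=[22]
#8 0x6a→b26/s2 MISS; vc=[22,18]
#9 0x68→b26/s2 L1-HIT; vc=[22,18]
#10 0x69→b26/s2 L1-HIT; vc=[22,18]
#11 0x35→b13/s5 MISS; vc=[22,18]
#12 0xdb→b54/s6 MISS; vc=[22,18,14]
#13 0x37→b13/s5 L1-HIT; vc=[22,18,14]

MISSES = 6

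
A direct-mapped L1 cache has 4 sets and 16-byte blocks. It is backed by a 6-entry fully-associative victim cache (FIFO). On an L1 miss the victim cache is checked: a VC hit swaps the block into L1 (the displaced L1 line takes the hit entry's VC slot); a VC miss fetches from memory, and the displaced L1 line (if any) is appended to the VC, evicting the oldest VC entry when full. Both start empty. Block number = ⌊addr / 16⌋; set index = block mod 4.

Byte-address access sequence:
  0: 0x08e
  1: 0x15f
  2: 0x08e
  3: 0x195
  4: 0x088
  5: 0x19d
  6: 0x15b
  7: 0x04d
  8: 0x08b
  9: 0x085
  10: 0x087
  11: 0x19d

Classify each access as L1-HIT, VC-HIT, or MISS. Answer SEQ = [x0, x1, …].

  [0] addr=0x8e blk=8 s=0: MISS | VC []
  [1] addr=0x15f blk=21 s=1: MISS | VC []
  [2] addr=0x8e blk=8 s=0: L1-HIT | VC []
  [3] addr=0x195 blk=25 s=1: MISS | VC [21]
  [4] addr=0x88 blk=8 s=0: L1-HIT | VC [21]
  [5] addr=0x19d blk=25 s=1: L1-HIT | VC [21]
  [6] addr=0x15b blk=21 s=1: VC-HIT | VC [25]
  [7] addr=0x4d blk=4 s=0: MISS | VC [25, 8]
  [8] addr=0x8b blk=8 s=0: VC-HIT | VC [25, 4]
  [9] addr=0x85 blk=8 s=0: L1-HIT | VC [25, 4]
  [10] addr=0x87 blk=8 s=0: L1-HIT | VC [25, 4]
  [11] addr=0x19d blk=25 s=1: VC-HIT | VC [21, 4]

SEQ = [MISS, MISS, L1-HIT, MISS, L1-HIT, L1-HIT, VC-HIT, MISS, VC-HIT, L1-HIT, L1-HIT, VC-HIT]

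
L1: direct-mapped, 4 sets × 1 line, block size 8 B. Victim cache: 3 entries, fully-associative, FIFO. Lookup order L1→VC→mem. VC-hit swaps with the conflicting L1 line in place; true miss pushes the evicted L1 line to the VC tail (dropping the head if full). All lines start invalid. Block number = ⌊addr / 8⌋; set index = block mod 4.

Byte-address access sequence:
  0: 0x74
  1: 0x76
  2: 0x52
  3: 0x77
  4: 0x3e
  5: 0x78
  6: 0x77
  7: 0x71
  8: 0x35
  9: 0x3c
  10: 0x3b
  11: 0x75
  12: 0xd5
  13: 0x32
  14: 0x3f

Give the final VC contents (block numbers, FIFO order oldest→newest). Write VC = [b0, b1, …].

#0 0x74→b14/s2 MISS; vc=[]
#1 0x76→b14/s2 L1-HIT; vc=[]
#2 0x52→b10/s2 MISS; vc=[14]
#3 0x77→b14/s2 VC-HIT; vc=[10]
#4 0x3e→b7/s3 MISS; vc=[10]
#5 0x78→b15/s3 MISS; vc=[10,7]
#6 0x77→b14/s2 L1-HIT; vc=[10,7]
#7 0x71→b14/s2 L1-HIT; vc=[10,7]
#8 0x35→b6/s2 MISS; vc=[10,7,14]
#9 0x3c→b7/s3 VC-HIT; vc=[10,15,14]
#10 0x3b→b7/s3 L1-HIT; vc=[10,15,14]
#11 0x75→b14/s2 VC-HIT; vc=[10,15,6]
#12 0xd5→b26/s2 MISS; vc=[15,6,14]
#13 0x32→b6/s2 VC-HIT; vc=[15,26,14]
#14 0x3f→b7/s3 L1-HIT; vc=[15,26,14]

VC = [15, 26, 14]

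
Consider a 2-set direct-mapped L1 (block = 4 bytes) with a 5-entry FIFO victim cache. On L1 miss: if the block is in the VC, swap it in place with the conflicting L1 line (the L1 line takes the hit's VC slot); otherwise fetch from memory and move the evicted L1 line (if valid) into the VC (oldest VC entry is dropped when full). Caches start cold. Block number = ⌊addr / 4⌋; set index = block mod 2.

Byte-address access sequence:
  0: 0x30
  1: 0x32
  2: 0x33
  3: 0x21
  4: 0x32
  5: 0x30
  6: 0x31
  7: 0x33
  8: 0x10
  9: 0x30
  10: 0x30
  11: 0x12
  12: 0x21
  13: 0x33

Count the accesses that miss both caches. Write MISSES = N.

MISSES = 3

  [0] addr=0x30 blk=12 s=0: MISS | VC []
  [1] addr=0x32 blk=12 s=0: L1-HIT | VC []
  [2] addr=0x33 blk=12 s=0: L1-HIT | VC []
  [3] addr=0x21 blk=8 s=0: MISS | VC [12]
  [4] addr=0x32 blk=12 s=0: VC-HIT | VC [8]
  [5] addr=0x30 blk=12 s=0: L1-HIT | VC [8]
  [6] addr=0x31 blk=12 s=0: L1-HIT | VC [8]
  [7] addr=0x33 blk=12 s=0: L1-HIT | VC [8]
  [8] addr=0x10 blk=4 s=0: MISS | VC [8, 12]
  [9] addr=0x30 blk=12 s=0: VC-HIT | VC [8, 4]
  [10] addr=0x30 blk=12 s=0: L1-HIT | VC [8, 4]
  [11] addr=0x12 blk=4 s=0: VC-HIT | VC [8, 12]
  [12] addr=0x21 blk=8 s=0: VC-HIT | VC [4, 12]
  [13] addr=0x33 blk=12 s=0: VC-HIT | VC [4, 8]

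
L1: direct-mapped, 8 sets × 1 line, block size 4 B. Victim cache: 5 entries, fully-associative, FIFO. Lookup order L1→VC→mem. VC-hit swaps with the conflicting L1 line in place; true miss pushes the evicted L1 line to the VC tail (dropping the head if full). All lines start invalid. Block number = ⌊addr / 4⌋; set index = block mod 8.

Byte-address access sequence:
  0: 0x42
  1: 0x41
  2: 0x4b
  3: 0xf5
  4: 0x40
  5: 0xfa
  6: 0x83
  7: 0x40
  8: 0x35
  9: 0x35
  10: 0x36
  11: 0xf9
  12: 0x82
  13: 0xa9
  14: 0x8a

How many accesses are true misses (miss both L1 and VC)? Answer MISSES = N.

MISSES = 8

  [0] addr=0x42 blk=16 s=0: MISS | VC []
  [1] addr=0x41 blk=16 s=0: L1-HIT | VC []
  [2] addr=0x4b blk=18 s=2: MISS | VC []
  [3] addr=0xf5 blk=61 s=5: MISS | VC []
  [4] addr=0x40 blk=16 s=0: L1-HIT | VC []
  [5] addr=0xfa blk=62 s=6: MISS | VC []
  [6] addr=0x83 blk=32 s=0: MISS | VC [16]
  [7] addr=0x40 blk=16 s=0: VC-HIT | VC [32]
  [8] addr=0x35 blk=13 s=5: MISS | VC [32, 61]
  [9] addr=0x35 blk=13 s=5: L1-HIT | VC [32, 61]
  [10] addr=0x36 blk=13 s=5: L1-HIT | VC [32, 61]
  [11] addr=0xf9 blk=62 s=6: L1-HIT | VC [32, 61]
  [12] addr=0x82 blk=32 s=0: VC-HIT | VC [16, 61]
  [13] addr=0xa9 blk=42 s=2: MISS | VC [16, 61, 18]
  [14] addr=0x8a blk=34 s=2: MISS | VC [16, 61, 18, 42]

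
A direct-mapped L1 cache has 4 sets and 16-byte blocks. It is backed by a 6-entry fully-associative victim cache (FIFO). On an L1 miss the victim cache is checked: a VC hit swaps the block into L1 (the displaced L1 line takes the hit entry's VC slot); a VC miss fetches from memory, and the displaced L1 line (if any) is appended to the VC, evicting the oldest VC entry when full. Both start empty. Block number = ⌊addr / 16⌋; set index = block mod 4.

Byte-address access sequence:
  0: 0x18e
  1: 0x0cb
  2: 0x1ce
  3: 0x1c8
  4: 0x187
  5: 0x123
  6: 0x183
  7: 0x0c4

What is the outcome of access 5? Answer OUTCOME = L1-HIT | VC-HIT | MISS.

  [0] addr=0x18e blk=24 s=0: MISS | VC []
  [1] addr=0xcb blk=12 s=0: MISS | VC [24]
  [2] addr=0x1ce blk=28 s=0: MISS | VC [24, 12]
  [3] addr=0x1c8 blk=28 s=0: L1-HIT | VC [24, 12]
  [4] addr=0x187 blk=24 s=0: VC-HIT | VC [28, 12]
  [5] addr=0x123 blk=18 s=2: MISS | VC [28, 12]
  [6] addr=0x183 blk=24 s=0: L1-HIT | VC [28, 12]
  [7] addr=0xc4 blk=12 s=0: VC-HIT | VC [28, 24]

OUTCOME = MISS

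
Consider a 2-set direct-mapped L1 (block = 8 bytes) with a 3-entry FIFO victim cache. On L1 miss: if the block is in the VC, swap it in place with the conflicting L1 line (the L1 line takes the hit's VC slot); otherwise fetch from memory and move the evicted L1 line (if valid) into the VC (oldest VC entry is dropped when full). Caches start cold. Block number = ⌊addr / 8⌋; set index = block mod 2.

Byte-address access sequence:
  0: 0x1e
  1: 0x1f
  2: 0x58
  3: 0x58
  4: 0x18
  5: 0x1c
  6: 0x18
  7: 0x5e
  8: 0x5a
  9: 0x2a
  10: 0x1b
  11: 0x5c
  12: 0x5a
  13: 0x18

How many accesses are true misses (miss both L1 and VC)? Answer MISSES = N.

0: 0x1e (blk 3, set 1) → MISS  vc=[]
1: 0x1f (blk 3, set 1) → L1-HIT  vc=[]
2: 0x58 (blk 11, set 1) → MISS  vc=[3]
3: 0x58 (blk 11, set 1) → L1-HIT  vc=[3]
4: 0x18 (blk 3, set 1) → VC-HIT  vc=[11]
5: 0x1c (blk 3, set 1) → L1-HIT  vc=[11]
6: 0x18 (blk 3, set 1) → L1-HIT  vc=[11]
7: 0x5e (blk 11, set 1) → VC-HIT  vc=[3]
8: 0x5a (blk 11, set 1) → L1-HIT  vc=[3]
9: 0x2a (blk 5, set 1) → MISS  vc=[3, 11]
10: 0x1b (blk 3, set 1) → VC-HIT  vc=[5, 11]
11: 0x5c (blk 11, set 1) → VC-HIT  vc=[5, 3]
12: 0x5a (blk 11, set 1) → L1-HIT  vc=[5, 3]
13: 0x18 (blk 3, set 1) → VC-HIT  vc=[5, 11]

MISSES = 3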